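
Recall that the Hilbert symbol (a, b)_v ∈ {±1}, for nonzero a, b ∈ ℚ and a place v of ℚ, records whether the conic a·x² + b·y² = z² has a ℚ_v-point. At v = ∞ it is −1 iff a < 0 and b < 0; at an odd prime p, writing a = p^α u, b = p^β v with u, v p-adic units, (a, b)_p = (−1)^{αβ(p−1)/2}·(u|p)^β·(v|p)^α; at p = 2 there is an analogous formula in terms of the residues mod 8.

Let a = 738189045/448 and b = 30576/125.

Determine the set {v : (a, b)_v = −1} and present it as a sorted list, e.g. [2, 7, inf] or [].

[2, 3, 5, 7, 11, 13]

Mod squares: a ≡ 19635, b ≡ 195. Check v ∈ {∞, 2, 3, 5, 7, 11, 13, 17, 19}.
v=11: a=11^1·(≡4), b=11^0·(≡10) mod 11; (4|11)=+1, (10|11)=-1; (−1)^{1·0·5}·(+1)^0·(-1)^1 = -1.
v=∞: 19635 > 0 and 195 > 0  ⇒  (a,b)_∞ = +1.
v=13: a=13^0·(≡8), b=13^1·(≡8) mod 13; (8|13)=-1, (8|13)=-1; (−1)^{0·1·6}·(-1)^1·(-1)^0 = -1.
v=3: a=3^7·(≡2), b=3^1·(≡2) mod 3; (2|3)=-1, (2|3)=-1; (−1)^{7·1·1}·(-1)^1·(-1)^7 = -1.
v=2: v_2(a)=-6, v_2(b)=4; units ≡ 3, 3 (mod 8); ε·ε+αω+βω = 1·1+-6·1+4·1 ≡ 1  ⇒  (a,b)_2 = -1.
v=17: a=17^1·(≡1), b=17^0·(≡13) mod 17; (1|17)=+1, (13|17)=+1; (−1)^{1·0·8}·(+1)^0·(+1)^1 = +1.
v=5: a=5^1·(≡3), b=5^-3·(≡1) mod 5; (3|5)=-1, (1|5)=+1; (−1)^{1·-3·2}·(-1)^-3·(+1)^1 = -1.
v=7: a=7^-1·(≡6), b=7^2·(≡6) mod 7; (6|7)=-1, (6|7)=-1; (−1)^{-1·2·3}·(-1)^2·(-1)^-1 = -1.
v=19: a=19^2·(≡18), b=19^0·(≡16) mod 19; (18|19)=-1, (16|19)=+1; (−1)^{2·0·9}·(-1)^0·(+1)^2 = +1.
|Ram(19635, 195)| = 6, even; anisotropic at {2, 3, 5, 7, 11, 13}.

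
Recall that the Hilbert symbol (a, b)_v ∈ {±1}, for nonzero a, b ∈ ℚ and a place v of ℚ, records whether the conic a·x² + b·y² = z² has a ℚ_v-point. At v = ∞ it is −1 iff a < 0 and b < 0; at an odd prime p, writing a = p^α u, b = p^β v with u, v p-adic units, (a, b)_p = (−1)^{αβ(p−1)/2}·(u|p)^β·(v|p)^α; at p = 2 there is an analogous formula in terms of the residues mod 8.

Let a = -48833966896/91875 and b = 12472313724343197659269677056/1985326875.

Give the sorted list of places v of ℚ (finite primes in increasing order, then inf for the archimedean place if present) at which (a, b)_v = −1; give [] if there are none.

[3, 17, 19, 23]

(a, b) ≡ (-187473, 245157) mod (ℚ^×)²; places V = {2, 3, 5, 7, 11, 13, 17, 19, 23, ∞}.
(a,b)_3: α=-1, u≡2; β=-3, v≡2 (mod 3); (2|3)=-1, (2|3)=-1; sign (−1)^1·-1^-3·-1^-1 = -1.
(a,b)_17: α=2, u≡5; β=5, v≡6 (mod 17); (5|17)=-1, (6|17)=-1; sign (−1)^0·-1^5·-1^2 = -1.
(a,b)_∞: sgn(-187473)=−, sgn(245157)=+, so +1.
(a,b)_23: α=1, u≡7; β=3, v≡11 (mod 23); (7|23)=-1, (11|23)=-1; sign (−1)^1·-1^3·-1^1 = -1.
(a,b)_19: α=1, u≡18; β=3, v≡12 (mod 19); (18|19)=-1, (12|19)=-1; sign (−1)^1·-1^3·-1^1 = -1.
(a,b)_7: α=-2, u≡1; β=-6, v≡3 (mod 7); (1|7)=+1, (3|7)=-1; sign (−1)^0·+1^-6·-1^-2 = +1.
(a,b)_2: α=4, β=14; u≡7, v≡5 (mod 8); ε(u)ε(v)=1·0, αω(v)=4·1, βω(u)=14·0; sum ≡ 0  ⇒  +1.
(a,b)_13: α=3, u≡10; β=6, v≡1 (mod 13); (10|13)=+1, (1|13)=+1; sign (−1)^0·+1^6·+1^3 = +1.
(a,b)_11: α=1, u≡10; β=3, v≡4 (mod 11); (10|11)=-1, (4|11)=+1; sign (−1)^1·-1^3·+1^1 = +1.
(a,b)_5: α=-4, u≡2; β=-4, v≡2 (mod 5); (2|5)=-1, (2|5)=-1; sign (−1)^0·-1^-4·-1^-4 = +1.
(-187473, 245157 / ℚ) ramifies at {3, 17, 19, 23}: a division algebra.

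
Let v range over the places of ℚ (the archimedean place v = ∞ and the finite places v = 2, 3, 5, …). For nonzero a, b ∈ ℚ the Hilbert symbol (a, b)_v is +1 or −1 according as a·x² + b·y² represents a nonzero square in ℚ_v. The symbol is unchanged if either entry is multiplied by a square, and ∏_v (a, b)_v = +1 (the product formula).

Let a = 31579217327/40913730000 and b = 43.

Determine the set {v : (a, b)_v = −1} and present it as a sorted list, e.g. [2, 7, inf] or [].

Mod squares: a ≡ 611, b ≡ 43. Check v ∈ {∞, 2, 3, 5, 7, 11, 13, 17, 23, 43, 47}.
v=43: a=43^0·(≡41), b=43^1·(≡1) mod 43; (41|43)=+1, (1|43)=+1; (−1)^{0·1·21}·(+1)^1·(+1)^0 = +1.
v=11: a=11^-2·(≡2), b=11^0·(≡10) mod 11; (2|11)=-1, (10|11)=-1; (−1)^{-2·0·5}·(-1)^0·(-1)^-2 = +1.
v=3: a=3^-2·(≡2), b=3^0·(≡1) mod 3; (2|3)=-1, (1|3)=+1; (−1)^{-2·0·1}·(-1)^0·(+1)^-2 = +1.
v=47: a=47^1·(≡15), b=47^0·(≡43) mod 47; (15|47)=-1, (43|47)=-1; (−1)^{1·0·23}·(-1)^0·(-1)^1 = -1.
v=∞: 611 > 0 and 43 > 0  ⇒  (a,b)_∞ = +1.
v=2: v_2(a)=-4, v_2(b)=0; units ≡ 3, 3 (mod 8); ε·ε+αω+βω = 1·1+-4·1+0·1 ≡ 1  ⇒  (a,b)_2 = -1.
v=7: a=7^4·(≡1), b=7^0·(≡1) mod 7; (1|7)=+1, (1|7)=+1; (−1)^{4·0·3}·(+1)^0·(+1)^4 = +1.
v=13: a=13^-1·(≡5), b=13^0·(≡4) mod 13; (5|13)=-1, (4|13)=+1; (−1)^{-1·0·6}·(-1)^0·(+1)^-1 = +1.
v=17: a=17^-2·(≡4), b=17^0·(≡9) mod 17; (4|17)=+1, (9|17)=+1; (−1)^{-2·0·8}·(+1)^0·(+1)^-2 = +1.
v=23: a=23^4·(≡16), b=23^0·(≡20) mod 23; (16|23)=+1, (20|23)=-1; (−1)^{4·0·11}·(+1)^0·(-1)^4 = +1.
v=5: a=5^-4·(≡4), b=5^0·(≡3) mod 5; (4|5)=+1, (3|5)=-1; (−1)^{-4·0·2}·(+1)^0·(-1)^-4 = +1.
(611, 43 / ℚ) ramifies at {2, 47}: a division algebra.

[2, 47]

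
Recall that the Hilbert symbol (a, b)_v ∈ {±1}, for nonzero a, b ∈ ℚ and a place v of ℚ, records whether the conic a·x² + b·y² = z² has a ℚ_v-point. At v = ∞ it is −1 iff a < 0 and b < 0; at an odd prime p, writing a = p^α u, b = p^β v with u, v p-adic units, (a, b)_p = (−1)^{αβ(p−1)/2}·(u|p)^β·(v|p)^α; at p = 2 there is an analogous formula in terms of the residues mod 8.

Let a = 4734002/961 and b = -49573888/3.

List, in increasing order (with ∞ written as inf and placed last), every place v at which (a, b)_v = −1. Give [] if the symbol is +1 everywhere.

Mod squares: a ≡ 3458, b ≡ -741. Check v ∈ {∞, 2, 3, 7, 13, 19, 31, 37}.
v=31: a=31^-2·(≡23), b=31^0·(≡24) mod 31; (23|31)=-1, (24|31)=-1; (−1)^{-2·0·15}·(-1)^0·(-1)^-2 = +1.
v=3: a=3^0·(≡2), b=3^-1·(≡2) mod 3; (2|3)=-1, (2|3)=-1; (−1)^{0·-1·1}·(-1)^-1·(-1)^0 = -1.
v=2: v_2(a)=1, v_2(b)=12; units ≡ 1, 3 (mod 8); ε·ε+αω+βω = 0·1+1·1+12·0 ≡ 1  ⇒  (a,b)_2 = -1.
v=13: a=13^1·(≡2), b=13^1·(≡6) mod 13; (2|13)=-1, (6|13)=-1; (−1)^{1·1·6}·(-1)^1·(-1)^1 = +1.
v=37: a=37^2·(≡20), b=37^0·(≡27) mod 37; (20|37)=-1, (27|37)=+1; (−1)^{2·0·18}·(-1)^0·(+1)^2 = +1.
v=7: a=7^1·(≡1), b=7^2·(≡4) mod 7; (1|7)=+1, (4|7)=+1; (−1)^{1·2·3}·(+1)^2·(+1)^1 = +1.
v=∞: 3458 > 0 and -741 < 0  ⇒  (a,b)_∞ = +1.
v=19: a=19^1·(≡1), b=19^1·(≡14) mod 19; (1|19)=+1, (14|19)=-1; (−1)^{1·1·9}·(+1)^1·(-1)^1 = +1.
Ram(3458, -741) = {2, 3}; no ℚ_2-point on the conic.

[2, 3]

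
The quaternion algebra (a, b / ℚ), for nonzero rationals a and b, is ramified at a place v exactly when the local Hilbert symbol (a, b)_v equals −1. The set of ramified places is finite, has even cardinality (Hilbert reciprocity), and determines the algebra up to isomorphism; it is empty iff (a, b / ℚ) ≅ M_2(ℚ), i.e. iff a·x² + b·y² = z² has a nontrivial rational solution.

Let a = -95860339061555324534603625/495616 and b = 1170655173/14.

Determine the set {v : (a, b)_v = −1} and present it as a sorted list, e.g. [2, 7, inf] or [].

[2, 5, 17, 23]

(a, b) ≡ (-37145, 16422) mod (ℚ^×)²; places V = {2, 3, 5, 7, 11, 17, 19, 23, 37, ∞}.
(a,b)_17: α=3, u≡13; β=1, v≡6 (mod 17); (13|17)=+1, (6|17)=-1; sign (−1)^0·+1^1·-1^3 = -1.
(a,b)_37: α=6, u≡36; β=2, v≡6 (mod 37); (36|37)=+1, (6|37)=-1; sign (−1)^0·+1^2·-1^6 = +1.
(a,b)_5: α=3, u≡1; β=0, v≡2 (mod 5); (1|5)=+1, (2|5)=-1; sign (−1)^0·+1^0·-1^3 = -1.
(a,b)_19: α=3, u≡18; β=0, v≡7 (mod 19); (18|19)=-1, (7|19)=+1; sign (−1)^0·-1^0·+1^3 = +1.
(a,b)_2: α=-12, β=-1; u≡7, v≡3 (mod 8); ε(u)ε(v)=1·1, αω(v)=-12·1, βω(u)=-1·0; sum ≡ 1  ⇒  -1.
(a,b)_23: α=3, u≡6; β=1, v≡16 (mod 23); (6|23)=+1, (16|23)=+1; sign (−1)^1·+1^1·+1^3 = -1.
(a,b)_7: α=0, u≡4; β=-1, v≡1 (mod 7); (4|7)=+1, (1|7)=+1; sign (−1)^0·+1^-1·+1^0 = +1.
(a,b)_∞: sgn(-37145)=−, sgn(16422)=+, so +1.
(a,b)_11: α=-2, u≡2; β=0, v≡2 (mod 11); (2|11)=-1, (2|11)=-1; sign (−1)^0·-1^0·-1^-2 = +1.
(a,b)_3: α=6, u≡1; β=7, v≡2 (mod 3); (1|3)=+1, (2|3)=-1; sign (−1)^0·+1^7·-1^6 = +1.
Ram(-37145, 16422) = {2, 5, 17, 23}; no ℚ_2-point on the conic.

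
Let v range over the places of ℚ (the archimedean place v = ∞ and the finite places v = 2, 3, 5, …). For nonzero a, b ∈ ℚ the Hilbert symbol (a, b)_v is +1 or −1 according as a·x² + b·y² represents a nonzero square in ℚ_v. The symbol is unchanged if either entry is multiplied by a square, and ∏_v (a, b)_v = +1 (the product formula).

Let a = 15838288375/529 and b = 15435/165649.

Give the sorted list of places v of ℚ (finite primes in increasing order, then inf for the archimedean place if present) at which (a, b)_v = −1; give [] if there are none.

(a, b) ≡ (35815, 35) mod (ℚ^×)²; places V = {2, 3, 5, 7, 11, 13, 19, 23, 29, 37, ∞}.
(a,b)_2: α=0, β=0; u≡7, v≡3 (mod 8); ε(u)ε(v)=1·1, αω(v)=0·1, βω(u)=0·0; sum ≡ 1  ⇒  -1.
(a,b)_13: α=1, u≡1; β=0, v≡10 (mod 13); (1|13)=+1, (10|13)=+1; sign (−1)^0·+1^0·+1^1 = +1.
(a,b)_3: α=0, u≡1; β=2, v≡2 (mod 3); (1|3)=+1, (2|3)=-1; sign (−1)^0·+1^2·-1^0 = +1.
(a,b)_23: α=-2, u≡16; β=0, v≡16 (mod 23); (16|23)=+1, (16|23)=+1; sign (−1)^0·+1^0·+1^-2 = +1.
(a,b)_37: α=0, u≡10; β=-2, v≡8 (mod 37); (10|37)=+1, (8|37)=-1; sign (−1)^0·+1^-2·-1^0 = +1.
(a,b)_7: α=2, u≡5; β=3, v≡3 (mod 7); (5|7)=-1, (3|7)=-1; sign (−1)^0·-1^3·-1^2 = -1.
(a,b)_29: α=1, u≡18; β=0, v≡7 (mod 29); (18|29)=-1, (7|29)=+1; sign (−1)^0·-1^0·+1^1 = +1.
(a,b)_11: α=0, u≡8; β=-2, v≡7 (mod 11); (8|11)=-1, (7|11)=-1; sign (−1)^0·-1^-2·-1^0 = +1.
(a,b)_5: α=3, u≡3; β=1, v≡3 (mod 5); (3|5)=-1, (3|5)=-1; sign (−1)^0·-1^1·-1^3 = +1.
(a,b)_19: α=3, u≡7; β=0, v≡1 (mod 19); (7|19)=+1, (1|19)=+1; sign (−1)^0·+1^0·+1^3 = +1.
(a,b)_∞: sgn(35815)=+, sgn(35)=+, so +1.
(35815, 35 / ℚ) ramifies at {2, 7}: a division algebra.

[2, 7]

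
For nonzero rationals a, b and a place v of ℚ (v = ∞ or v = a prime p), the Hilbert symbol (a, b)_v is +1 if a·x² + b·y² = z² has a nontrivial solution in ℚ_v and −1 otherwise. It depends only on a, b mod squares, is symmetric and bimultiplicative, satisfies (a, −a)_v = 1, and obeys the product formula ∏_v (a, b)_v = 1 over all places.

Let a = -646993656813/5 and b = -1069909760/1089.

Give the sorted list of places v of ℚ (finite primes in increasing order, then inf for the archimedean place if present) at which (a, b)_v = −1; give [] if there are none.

(a, b) ≡ (-2288265, -4179335) mod (ℚ^×)²; places V = {2, 3, 5, 7, 11, 19, 29, 31, 37, 41, ∞}.
(a,b)_29: α=2, u≡24; β=1, v≡8 (mod 29); (24|29)=+1, (8|29)=-1; sign (−1)^0·+1^1·-1^2 = +1.
(a,b)_31: α=1, u≡29; β=0, v≡15 (mod 31); (29|31)=-1, (15|31)=-1; sign (−1)^0·-1^0·-1^1 = -1.
(a,b)_41: α=2, u≡3; β=1, v≡5 (mod 41); (3|41)=-1, (5|41)=+1; sign (−1)^0·-1^1·+1^2 = -1.
(a,b)_19: α=1, u≡7; β=1, v≡16 (mod 19); (7|19)=+1, (16|19)=+1; sign (−1)^1·+1^1·+1^1 = -1.
(a,b)_2: α=0, β=8; u≡7, v≡1 (mod 8); ε(u)ε(v)=1·0, αω(v)=0·0, βω(u)=8·0; sum ≡ 0  ⇒  +1.
(a,b)_7: α=1, u≡3; β=0, v≡1 (mod 7); (3|7)=-1, (1|7)=+1; sign (−1)^0·-1^0·+1^1 = +1.
(a,b)_37: α=1, u≡19; β=1, v≡22 (mod 37); (19|37)=-1, (22|37)=-1; sign (−1)^0·-1^1·-1^1 = +1.
(a,b)_∞: sgn(-2288265)=−, sgn(-4179335)=−, so -1.
(a,b)_3: α=1, u≡1; β=-2, v≡1 (mod 3); (1|3)=+1, (1|3)=+1; sign (−1)^0·+1^-2·+1^1 = +1.
(a,b)_11: α=0, u≡7; β=-2, v≡9 (mod 11); (7|11)=-1, (9|11)=+1; sign (−1)^0·-1^-2·+1^0 = +1.
(a,b)_5: α=-1, u≡2; β=1, v≡2 (mod 5); (2|5)=-1, (2|5)=-1; sign (−1)^0·-1^1·-1^-1 = +1.
Ram(-2288265, -4179335) = {19, 31, 41, ∞}; no ℚ_19-point on the conic.

[19, 31, 41, inf]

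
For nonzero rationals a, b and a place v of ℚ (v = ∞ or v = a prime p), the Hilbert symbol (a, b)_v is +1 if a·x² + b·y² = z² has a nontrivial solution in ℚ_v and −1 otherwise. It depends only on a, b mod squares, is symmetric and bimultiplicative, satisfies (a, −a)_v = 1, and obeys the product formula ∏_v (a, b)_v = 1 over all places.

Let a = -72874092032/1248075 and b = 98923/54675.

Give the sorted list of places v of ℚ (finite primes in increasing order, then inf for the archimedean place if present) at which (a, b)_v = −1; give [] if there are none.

[3, 11, 17, 19]

Mod squares: a ≡ -114, b ≡ 561. Check v ∈ {∞, 2, 3, 5, 7, 11, 17, 19, 23, 43}.
v=23: a=23^2·(≡13), b=23^2·(≡18) mod 23; (13|23)=+1, (18|23)=+1; (−1)^{2·2·11}·(+1)^2·(+1)^2 = +1.
v=5: a=5^-2·(≡1), b=5^-2·(≡4) mod 5; (1|5)=+1, (4|5)=+1; (−1)^{-2·-2·2}·(+1)^-2·(+1)^-2 = +1.
v=7: a=7^2·(≡3), b=7^0·(≡4) mod 7; (3|7)=-1, (4|7)=+1; (−1)^{2·0·3}·(-1)^0·(+1)^2 = +1.
v=2: v_2(a)=9, v_2(b)=0; units ≡ 7, 1 (mod 8); ε·ε+αω+βω = 1·0+9·0+0·0 ≡ 0  ⇒  (a,b)_2 = +1.
v=11: a=11^0·(≡7), b=11^1·(≡10) mod 11; (7|11)=-1, (10|11)=-1; (−1)^{0·1·5}·(-1)^1·(-1)^0 = -1.
v=19: a=19^1·(≡13), b=19^0·(≡15) mod 19; (13|19)=-1, (15|19)=-1; (−1)^{1·0·9}·(-1)^0·(-1)^1 = -1.
v=∞: -114 < 0 and 561 > 0  ⇒  (a,b)_∞ = +1.
v=3: a=3^-3·(≡1), b=3^-7·(≡1) mod 3; (1|3)=+1, (1|3)=+1; (−1)^{-3·-7·1}·(+1)^-7·(+1)^-3 = -1.
v=43: a=43^-2·(≡11), b=43^0·(≡3) mod 43; (11|43)=+1, (3|43)=-1; (−1)^{-2·0·21}·(+1)^0·(-1)^-2 = +1.
v=17: a=17^2·(≡11), b=17^1·(≡13) mod 17; (11|17)=-1, (13|17)=+1; (−1)^{2·1·8}·(-1)^1·(+1)^2 = -1.
|Ram(-114, 561)| = 4, even; anisotropic at {3, 11, 17, 19}.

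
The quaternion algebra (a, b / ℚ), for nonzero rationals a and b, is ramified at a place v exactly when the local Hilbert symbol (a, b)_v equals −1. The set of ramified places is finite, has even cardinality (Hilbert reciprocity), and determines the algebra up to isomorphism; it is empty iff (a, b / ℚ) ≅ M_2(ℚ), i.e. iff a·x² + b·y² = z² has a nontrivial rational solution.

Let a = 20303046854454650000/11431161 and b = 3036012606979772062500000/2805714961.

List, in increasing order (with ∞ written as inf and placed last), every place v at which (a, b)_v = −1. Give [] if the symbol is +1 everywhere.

[5, 11, 17, 19]

(a, b) ≡ (65, 35530) mod (ℚ^×)²; places V = {2, 3, 5, 7, 11, 13, 17, 19, 23, 47, ∞}.
(a,b)_19: α=2, u≡15; β=1, v≡2 (mod 19); (15|19)=-1, (2|19)=-1; sign (−1)^0·-1^1·-1^2 = -1.
(a,b)_2: α=4, β=5; u≡1, v≡5 (mod 8); ε(u)ε(v)=0·0, αω(v)=4·1, βω(u)=5·0; sum ≡ 0  ⇒  +1.
(a,b)_∞: sgn(65)=+, sgn(35530)=+, so +1.
(a,b)_5: α=5, u≡3; β=9, v≡1 (mod 5); (3|5)=-1, (1|5)=+1; sign (−1)^0·-1^9·+1^5 = -1.
(a,b)_17: α=2, u≡11; β=3, v≡1 (mod 17); (11|17)=-1, (1|17)=+1; sign (−1)^0·-1^3·+1^2 = -1.
(a,b)_3: α=-2, u≡2; β=4, v≡1 (mod 3); (2|3)=-1, (1|3)=+1; sign (−1)^0·-1^4·+1^-2 = +1.
(a,b)_7: α=-4, u≡1; β=-4, v≡5 (mod 7); (1|7)=+1, (5|7)=-1; sign (−1)^0·+1^-4·-1^-4 = +1.
(a,b)_23: α=-2, u≡5; β=-2, v≡1 (mod 23); (5|23)=-1, (1|23)=+1; sign (−1)^0·-1^-2·+1^-2 = +1.
(a,b)_47: α=0, u≡14; β=-2, v≡20 (mod 47); (14|47)=+1, (20|47)=-1; sign (−1)^0·+1^-2·-1^0 = +1.
(a,b)_13: α=3, u≡5; β=6, v≡3 (mod 13); (5|13)=-1, (3|13)=+1; sign (−1)^0·-1^6·+1^3 = +1.
(a,b)_11: α=6, u≡7; β=3, v≡10 (mod 11); (7|11)=-1, (10|11)=-1; sign (−1)^0·-1^3·-1^6 = -1.
(65, 35530 / ℚ) ramifies at {5, 11, 17, 19}: a division algebra.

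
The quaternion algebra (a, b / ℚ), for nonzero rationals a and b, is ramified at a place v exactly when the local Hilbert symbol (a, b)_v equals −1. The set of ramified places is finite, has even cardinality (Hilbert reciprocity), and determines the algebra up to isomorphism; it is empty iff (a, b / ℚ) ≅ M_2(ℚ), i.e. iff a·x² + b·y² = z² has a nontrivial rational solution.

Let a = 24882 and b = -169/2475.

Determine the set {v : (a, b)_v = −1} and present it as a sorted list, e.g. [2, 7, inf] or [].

[2, 11, 13, 29]

(a, b) ≡ (24882, -11) mod (ℚ^×)²; places V = {2, 3, 5, 11, 13, 29, ∞}.
(a,b)_29: α=1, u≡17; β=0, v≡15 (mod 29); (17|29)=-1, (15|29)=-1; sign (−1)^0·-1^0·-1^1 = -1.
(a,b)_3: α=1, u≡2; β=-2, v≡1 (mod 3); (2|3)=-1, (1|3)=+1; sign (−1)^0·-1^-2·+1^1 = +1.
(a,b)_13: α=1, u≡3; β=2, v≡5 (mod 13); (3|13)=+1, (5|13)=-1; sign (−1)^0·+1^2·-1^1 = -1.
(a,b)_2: α=1, β=0; u≡1, v≡5 (mod 8); ε(u)ε(v)=0·0, αω(v)=1·1, βω(u)=0·0; sum ≡ 1  ⇒  -1.
(a,b)_11: α=1, u≡7; β=-1, v≡8 (mod 11); (7|11)=-1, (8|11)=-1; sign (−1)^1·-1^-1·-1^1 = -1.
(a,b)_5: α=0, u≡2; β=-2, v≡4 (mod 5); (2|5)=-1, (4|5)=+1; sign (−1)^0·-1^-2·+1^0 = +1.
(a,b)_∞: sgn(24882)=+, sgn(-11)=−, so +1.
(24882, -11 / ℚ) ramifies at {2, 11, 13, 29}: a division algebra.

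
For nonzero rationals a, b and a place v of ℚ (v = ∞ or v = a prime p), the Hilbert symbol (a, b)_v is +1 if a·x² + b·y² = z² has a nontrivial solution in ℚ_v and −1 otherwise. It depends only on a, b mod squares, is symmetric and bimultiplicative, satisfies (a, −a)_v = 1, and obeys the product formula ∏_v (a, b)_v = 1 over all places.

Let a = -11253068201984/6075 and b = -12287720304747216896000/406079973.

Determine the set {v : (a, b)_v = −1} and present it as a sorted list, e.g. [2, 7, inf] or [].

Mod squares: a ≡ -1302, b ≡ -81770. Check v ∈ {∞, 2, 3, 5, 7, 13, 17, 23, 31, 37}.
v=13: a=13^0·(≡7), b=13^-1·(≡8) mod 13; (7|13)=-1, (8|13)=-1; (−1)^{0·-1·6}·(-1)^-1·(-1)^0 = -1.
v=23: a=23^0·(≡1), b=23^-2·(≡12) mod 23; (1|23)=+1, (12|23)=+1; (−1)^{0·-2·11}·(+1)^-2·(+1)^0 = +1.
v=17: a=17^2·(≡12), b=17^3·(≡16) mod 17; (12|17)=-1, (16|17)=+1; (−1)^{2·3·8}·(-1)^3·(+1)^2 = -1.
v=31: a=31^1·(≡5), b=31^2·(≡10) mod 31; (5|31)=+1, (10|31)=+1; (−1)^{1·2·15}·(+1)^2·(+1)^1 = +1.
v=∞: -1302 < 0 and -81770 < 0  ⇒  (a,b)_∞ = -1.
v=7: a=7^1·(≡5), b=7^2·(≡4) mod 7; (5|7)=-1, (4|7)=+1; (−1)^{1·2·3}·(-1)^2·(+1)^1 = +1.
v=2: v_2(a)=17, v_2(b)=23; units ≡ 5, 3 (mod 8); ε·ε+αω+βω = 0·1+17·1+23·1 ≡ 0  ⇒  (a,b)_2 = +1.
v=5: a=5^-2·(≡2), b=5^3·(≡4) mod 5; (2|5)=-1, (4|5)=+1; (−1)^{-2·3·2}·(-1)^3·(+1)^-2 = -1.
v=3: a=3^-5·(≡1), b=3^-10·(≡1) mod 3; (1|3)=+1, (1|3)=+1; (−1)^{-5·-10·1}·(+1)^-10·(+1)^-5 = +1.
v=37: a=37^2·(≡21), b=37^3·(≡33) mod 37; (21|37)=+1, (33|37)=+1; (−1)^{2·3·18}·(+1)^3·(+1)^2 = +1.
Ram(-1302, -81770) = {5, 13, 17, ∞}; no ℚ_5-point on the conic.

[5, 13, 17, inf]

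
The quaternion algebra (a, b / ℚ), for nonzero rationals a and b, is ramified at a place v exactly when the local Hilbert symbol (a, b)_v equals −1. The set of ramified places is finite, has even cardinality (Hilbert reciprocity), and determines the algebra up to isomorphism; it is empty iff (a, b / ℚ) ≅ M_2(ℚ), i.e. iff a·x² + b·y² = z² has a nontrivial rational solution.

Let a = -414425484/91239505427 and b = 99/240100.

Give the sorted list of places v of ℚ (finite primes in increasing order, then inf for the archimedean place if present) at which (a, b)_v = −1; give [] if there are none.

[2, 17]

Mod squares: a ≡ -3553, b ≡ 11. Check v ∈ {∞, 2, 3, 5, 7, 11, 17, 19, 31}.
v=17: a=17^-1·(≡10), b=17^0·(≡11) mod 17; (10|17)=-1, (11|17)=-1; (−1)^{-1·0·8}·(-1)^0·(-1)^-1 = -1.
v=2: v_2(a)=2, v_2(b)=-2; units ≡ 7, 3 (mod 8); ε·ε+αω+βω = 1·1+2·1+-2·0 ≡ 1  ⇒  (a,b)_2 = -1.
v=31: a=31^2·(≡6), b=31^0·(≡26) mod 31; (6|31)=-1, (26|31)=-1; (−1)^{2·0·15}·(-1)^0·(-1)^2 = +1.
v=3: a=3^4·(≡2), b=3^2·(≡2) mod 3; (2|3)=-1, (2|3)=-1; (−1)^{4·2·1}·(-1)^2·(-1)^4 = +1.
v=11: a=11^3·(≡6), b=11^1·(≡3) mod 11; (6|11)=-1, (3|11)=+1; (−1)^{3·1·5}·(-1)^1·(+1)^3 = +1.
v=7: a=7^-10·(≡3), b=7^-4·(≡4) mod 7; (3|7)=-1, (4|7)=+1; (−1)^{-10·-4·3}·(-1)^-4·(+1)^-10 = +1.
v=5: a=5^0·(≡3), b=5^-2·(≡1) mod 5; (3|5)=-1, (1|5)=+1; (−1)^{0·-2·2}·(-1)^-2·(+1)^0 = +1.
v=19: a=19^-1·(≡13), b=19^0·(≡5) mod 19; (13|19)=-1, (5|19)=+1; (−1)^{-1·0·9}·(-1)^0·(+1)^-1 = +1.
v=∞: -3553 < 0 and 11 > 0  ⇒  (a,b)_∞ = +1.
Ram(-3553, 11) = {2, 17}; no ℚ_2-point on the conic.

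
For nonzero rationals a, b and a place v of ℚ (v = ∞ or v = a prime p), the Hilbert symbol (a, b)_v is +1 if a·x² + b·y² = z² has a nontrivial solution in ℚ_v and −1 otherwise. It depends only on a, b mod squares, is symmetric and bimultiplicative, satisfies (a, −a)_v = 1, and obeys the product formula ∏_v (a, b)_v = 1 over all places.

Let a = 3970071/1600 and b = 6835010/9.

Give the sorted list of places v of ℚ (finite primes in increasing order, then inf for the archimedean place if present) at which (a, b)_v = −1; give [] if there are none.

[29, 37]

(a, b) ≡ (441119, 139490) mod (ℚ^×)²; places V = {2, 3, 5, 7, 13, 29, 37, 41, 53, ∞}.
(a,b)_53: α=1, u≡23; β=0, v≡38 (mod 53); (23|53)=-1, (38|53)=+1; sign (−1)^0·-1^0·+1^1 = +1.
(a,b)_37: α=0, u≡5; β=1, v≡7 (mod 37); (5|37)=-1, (7|37)=+1; sign (−1)^0·-1^1·+1^0 = -1.
(a,b)_∞: sgn(441119)=+, sgn(139490)=+, so +1.
(a,b)_7: α=1, u≡5; β=2, v≡4 (mod 7); (5|7)=-1, (4|7)=+1; sign (−1)^0·-1^2·+1^1 = +1.
(a,b)_29: α=1, u≡27; β=1, v≡4 (mod 29); (27|29)=-1, (4|29)=+1; sign (−1)^0·-1^1·+1^1 = -1.
(a,b)_13: α=0, u≡1; β=1, v≡7 (mod 13); (1|13)=+1, (7|13)=-1; sign (−1)^0·+1^1·-1^0 = +1.
(a,b)_5: α=-2, u≡4; β=1, v≡3 (mod 5); (4|5)=+1, (3|5)=-1; sign (−1)^0·+1^1·-1^-2 = +1.
(a,b)_3: α=2, u≡2; β=-2, v≡2 (mod 3); (2|3)=-1, (2|3)=-1; sign (−1)^0·-1^-2·-1^2 = +1.
(a,b)_2: α=-6, β=1; u≡7, v≡1 (mod 8); ε(u)ε(v)=1·0, αω(v)=-6·0, βω(u)=1·0; sum ≡ 0  ⇒  +1.
(a,b)_41: α=1, u≡30; β=0, v≡39 (mod 41); (30|41)=-1, (39|41)=+1; sign (−1)^0·-1^0·+1^1 = +1.
(441119, 139490 / ℚ) ramifies at {29, 37}: a division algebra.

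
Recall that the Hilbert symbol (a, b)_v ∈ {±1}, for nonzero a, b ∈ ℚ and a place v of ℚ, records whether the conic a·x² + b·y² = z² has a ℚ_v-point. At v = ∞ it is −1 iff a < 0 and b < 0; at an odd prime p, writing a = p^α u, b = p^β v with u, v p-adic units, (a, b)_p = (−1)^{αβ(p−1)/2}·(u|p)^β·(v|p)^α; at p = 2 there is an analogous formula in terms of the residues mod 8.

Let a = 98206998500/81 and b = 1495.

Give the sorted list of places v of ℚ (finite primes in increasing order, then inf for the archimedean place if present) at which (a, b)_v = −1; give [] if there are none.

(a, b) ≡ (65, 1495) mod (ℚ^×)²; places V = {2, 3, 5, 13, 23, ∞}.
(a,b)_∞: sgn(65)=+, sgn(1495)=+, so +1.
(a,b)_23: α=2, u≡21; β=1, v≡19 (mod 23); (21|23)=-1, (19|23)=-1; sign (−1)^0·-1^1·-1^2 = -1.
(a,b)_13: α=5, u≡5; β=1, v≡11 (mod 13); (5|13)=-1, (11|13)=-1; sign (−1)^0·-1^1·-1^5 = +1.
(a,b)_2: α=2, β=0; u≡1, v≡7 (mod 8); ε(u)ε(v)=0·1, αω(v)=2·0, βω(u)=0·0; sum ≡ 0  ⇒  +1.
(a,b)_3: α=-4, u≡2; β=0, v≡1 (mod 3); (2|3)=-1, (1|3)=+1; sign (−1)^0·-1^0·+1^-4 = +1.
(a,b)_5: α=3, u≡3; β=1, v≡4 (mod 5); (3|5)=-1, (4|5)=+1; sign (−1)^0·-1^1·+1^3 = -1.
Ram(65, 1495) = {5, 23}; no ℚ_5-point on the conic.

[5, 23]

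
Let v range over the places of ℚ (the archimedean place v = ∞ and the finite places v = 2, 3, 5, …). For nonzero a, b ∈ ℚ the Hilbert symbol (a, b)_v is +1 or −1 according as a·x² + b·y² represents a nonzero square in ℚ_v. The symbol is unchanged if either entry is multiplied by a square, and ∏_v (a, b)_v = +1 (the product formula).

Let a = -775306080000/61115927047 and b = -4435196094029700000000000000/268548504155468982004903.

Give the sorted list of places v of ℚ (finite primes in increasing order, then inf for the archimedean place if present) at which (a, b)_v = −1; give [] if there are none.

[23, inf]

(a, b) ≡ (-161, -119) mod (ℚ^×)²; places V = {2, 3, 5, 7, 17, 23, 29, 41, 43, 53, ∞}.
(a,b)_17: α=2, u≡1; β=5, v≡6 (mod 17); (1|17)=+1, (6|17)=-1; sign (−1)^0·+1^5·-1^2 = +1.
(a,b)_29: α=0, u≡5; β=-2, v≡21 (mod 29); (5|29)=+1, (21|29)=-1; sign (−1)^0·+1^-2·-1^0 = +1.
(a,b)_2: α=8, β=14; u≡7, v≡1 (mod 8); ε(u)ε(v)=1·0, αω(v)=8·0, βω(u)=14·0; sum ≡ 0  ⇒  +1.
(a,b)_41: α=-2, u≡11; β=-6, v≡31 (mod 41); (11|41)=-1, (31|41)=+1; sign (−1)^0·-1^-6·+1^-2 = +1.
(a,b)_∞: sgn(-161)=−, sgn(-119)=−, so -1.
(a,b)_7: α=-1, u≡5; β=-1, v≡4 (mod 7); (5|7)=-1, (4|7)=+1; sign (−1)^1·-1^-1·+1^-1 = +1.
(a,b)_5: α=4, u≡1; β=14, v≡4 (mod 5); (1|5)=+1, (4|5)=+1; sign (−1)^0·+1^14·+1^4 = +1.
(a,b)_3: α=6, u≡1; β=10, v≡1 (mod 3); (1|3)=+1, (1|3)=+1; sign (−1)^0·+1^10·+1^6 = +1.
(a,b)_53: α=-2, u≡51; β=-2, v≡15 (mod 53); (51|53)=-1, (15|53)=+1; sign (−1)^0·-1^-2·+1^-2 = +1.
(a,b)_23: α=1, u≡8; β=2, v≡7 (mod 23); (8|23)=+1, (7|23)=-1; sign (−1)^0·+1^2·-1^1 = -1.
(a,b)_43: α=-2, u≡13; β=-4, v≡10 (mod 43); (13|43)=+1, (10|43)=+1; sign (−1)^0·+1^-4·+1^-2 = +1.
Ram(-161, -119) = {23, ∞}; no ℚ_23-point on the conic.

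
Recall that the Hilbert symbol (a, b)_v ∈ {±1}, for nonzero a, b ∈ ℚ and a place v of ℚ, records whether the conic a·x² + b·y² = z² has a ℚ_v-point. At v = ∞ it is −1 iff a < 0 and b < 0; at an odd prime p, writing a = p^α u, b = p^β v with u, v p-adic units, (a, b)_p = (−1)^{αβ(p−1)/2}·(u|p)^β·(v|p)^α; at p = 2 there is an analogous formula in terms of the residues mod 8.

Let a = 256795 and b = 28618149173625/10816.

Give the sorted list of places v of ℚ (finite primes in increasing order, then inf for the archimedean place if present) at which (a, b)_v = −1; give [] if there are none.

[11, 23, 31, 43]

Mod squares: a ≡ 256795, b ≡ 48901105. Check v ∈ {∞, 2, 3, 5, 7, 11, 13, 17, 23, 29, 31, 43}.
v=17: a=17^0·(≡10), b=17^2·(≡5) mod 17; (10|17)=-1, (5|17)=-1; (−1)^{0·2·8}·(-1)^2·(-1)^0 = +1.
v=2: v_2(a)=0, v_2(b)=-6; units ≡ 3, 1 (mod 8); ε·ε+αω+βω = 1·0+0·0+-6·1 ≡ 0  ⇒  (a,b)_2 = +1.
v=23: a=23^1·(≡10), b=23^1·(≡21) mod 23; (10|23)=-1, (21|23)=-1; (−1)^{1·1·11}·(-1)^1·(-1)^1 = -1.
v=11: a=11^1·(≡3), b=11^1·(≡4) mod 11; (3|11)=+1, (4|11)=+1; (−1)^{1·1·5}·(+1)^1·(+1)^1 = -1.
v=∞: 256795 > 0 and 48901105 > 0  ⇒  (a,b)_∞ = +1.
v=5: a=5^1·(≡4), b=5^3·(≡4) mod 5; (4|5)=+1, (4|5)=+1; (−1)^{1·3·2}·(+1)^3·(+1)^1 = +1.
v=31: a=31^0·(≡22), b=31^1·(≡5) mod 31; (22|31)=-1, (5|31)=+1; (−1)^{0·1·15}·(-1)^1·(+1)^0 = -1.
v=43: a=43^0·(≡42), b=43^1·(≡25) mod 43; (42|43)=-1, (25|43)=+1; (−1)^{0·1·21}·(-1)^1·(+1)^0 = -1.
v=13: a=13^0·(≡6), b=13^-2·(≡2) mod 13; (6|13)=-1, (2|13)=-1; (−1)^{0·-2·6}·(-1)^-2·(-1)^0 = +1.
v=7: a=7^1·(≡5), b=7^0·(≡4) mod 7; (5|7)=-1, (4|7)=+1; (−1)^{1·0·3}·(-1)^0·(+1)^1 = +1.
v=29: a=29^1·(≡10), b=29^1·(≡3) mod 29; (10|29)=-1, (3|29)=-1; (−1)^{1·1·14}·(-1)^1·(-1)^1 = +1.
v=3: a=3^0·(≡1), b=3^4·(≡1) mod 3; (1|3)=+1, (1|3)=+1; (−1)^{0·4·1}·(+1)^4·(+1)^0 = +1.
|Ram(256795, 48901105)| = 4, even; anisotropic at {11, 23, 31, 43}.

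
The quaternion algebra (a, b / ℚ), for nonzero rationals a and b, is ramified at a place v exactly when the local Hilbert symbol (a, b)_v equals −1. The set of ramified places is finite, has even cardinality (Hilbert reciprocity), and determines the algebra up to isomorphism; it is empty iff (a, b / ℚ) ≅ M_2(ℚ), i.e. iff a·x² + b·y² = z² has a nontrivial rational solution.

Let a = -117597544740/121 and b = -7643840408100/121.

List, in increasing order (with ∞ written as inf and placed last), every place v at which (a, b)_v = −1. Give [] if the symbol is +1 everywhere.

(a, b) ≡ (-2147665, -33041) mod (ℚ^×)²; places V = {2, 3, 5, 11, 13, 19, 37, 47, ∞}.
(a,b)_37: α=1, u≡19; β=1, v≡14 (mod 37); (19|37)=-1, (14|37)=-1; sign (−1)^0·-1^1·-1^1 = +1.
(a,b)_47: α=1, u≡17; β=1, v≡24 (mod 47); (17|47)=+1, (24|47)=+1; sign (−1)^1·+1^1·+1^1 = -1.
(a,b)_3: α=4, u≡2; β=4, v≡1 (mod 3); (2|3)=-1, (1|3)=+1; sign (−1)^0·-1^4·+1^4 = +1.
(a,b)_19: α=1, u≡12; β=1, v≡1 (mod 19); (12|19)=-1, (1|19)=+1; sign (−1)^1·-1^1·+1^1 = +1.
(a,b)_2: α=2, β=2; u≡7, v≡7 (mod 8); ε(u)ε(v)=1·1, αω(v)=2·0, βω(u)=2·0; sum ≡ 1  ⇒  -1.
(a,b)_∞: sgn(-2147665)=−, sgn(-33041)=−, so -1.
(a,b)_5: α=1, u≡2; β=2, v≡1 (mod 5); (2|5)=-1, (1|5)=+1; sign (−1)^0·-1^2·+1^1 = +1.
(a,b)_13: α=3, u≡10; β=4, v≡11 (mod 13); (10|13)=+1, (11|13)=-1; sign (−1)^0·+1^4·-1^3 = -1.
(a,b)_11: α=-2, u≡6; β=-2, v≡5 (mod 11); (6|11)=-1, (5|11)=+1; sign (−1)^0·-1^-2·+1^-2 = +1.
|Ram(-2147665, -33041)| = 4, even; anisotropic at {2, 13, 47, ∞}.

[2, 13, 47, inf]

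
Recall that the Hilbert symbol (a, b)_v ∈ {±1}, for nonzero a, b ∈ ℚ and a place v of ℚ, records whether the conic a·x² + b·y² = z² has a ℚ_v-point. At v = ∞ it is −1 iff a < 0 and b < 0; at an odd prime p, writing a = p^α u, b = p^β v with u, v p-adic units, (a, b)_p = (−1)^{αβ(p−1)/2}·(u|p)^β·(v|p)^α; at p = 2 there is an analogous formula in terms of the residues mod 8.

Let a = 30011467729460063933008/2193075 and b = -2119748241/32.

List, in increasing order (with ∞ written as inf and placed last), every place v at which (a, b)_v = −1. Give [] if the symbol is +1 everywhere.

[2, 3, 17, 37]

Mod squares: a ≡ 39, b ≡ -86802. Check v ∈ {∞, 2, 3, 5, 13, 17, 19, 23, 37}.
v=23: a=23^2·(≡12), b=23^1·(≡14) mod 23; (12|23)=+1, (14|23)=-1; (−1)^{2·1·11}·(+1)^1·(-1)^2 = +1.
v=2: v_2(a)=4, v_2(b)=-5; units ≡ 7, 7 (mod 8); ε·ε+αω+βω = 1·1+4·0+-5·0 ≡ 1  ⇒  (a,b)_2 = -1.
v=5: a=5^-2·(≡1), b=5^0·(≡2) mod 5; (1|5)=+1, (2|5)=-1; (−1)^{-2·0·2}·(+1)^0·(-1)^-2 = +1.
v=19: a=19^-2·(≡5), b=19^0·(≡6) mod 19; (5|19)=+1, (6|19)=+1; (−1)^{-2·0·9}·(+1)^0·(+1)^-2 = +1.
v=17: a=17^8·(≡3), b=17^3·(≡7) mod 17; (3|17)=-1, (7|17)=-1; (−1)^{8·3·8}·(-1)^3·(-1)^8 = -1.
v=37: a=37^2·(≡17), b=37^1·(≡20) mod 37; (17|37)=-1, (20|37)=-1; (−1)^{2·1·18}·(-1)^1·(-1)^2 = -1.
v=3: a=3^-5·(≡1), b=3^1·(≡1) mod 3; (1|3)=+1, (1|3)=+1; (−1)^{-5·1·1}·(+1)^1·(+1)^-5 = -1.
v=13: a=13^5·(≡12), b=13^2·(≡3) mod 13; (12|13)=+1, (3|13)=+1; (−1)^{5·2·6}·(+1)^2·(+1)^5 = +1.
v=∞: 39 > 0 and -86802 < 0  ⇒  (a,b)_∞ = +1.
Ram(39, -86802) = {2, 3, 17, 37}; no ℚ_2-point on the conic.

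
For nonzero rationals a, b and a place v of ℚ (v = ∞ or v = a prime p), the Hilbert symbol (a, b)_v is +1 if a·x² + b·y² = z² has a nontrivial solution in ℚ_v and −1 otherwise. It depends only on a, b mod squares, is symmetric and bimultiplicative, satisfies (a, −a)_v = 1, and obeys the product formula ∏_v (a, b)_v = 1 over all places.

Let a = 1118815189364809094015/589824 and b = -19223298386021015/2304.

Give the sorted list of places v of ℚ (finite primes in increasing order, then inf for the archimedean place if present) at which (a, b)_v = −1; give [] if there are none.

(a, b) ≡ (2729682215, -5675015) mod (ℚ^×)²; places V = {2, 3, 5, 11, 13, 19, 31, 37, 41, 47, ∞}.
(a,b)_19: α=1, u≡5; β=1, v≡3 (mod 19); (5|19)=+1, (3|19)=-1; sign (−1)^1·+1^1·-1^1 = +1.
(a,b)_13: α=3, u≡12; β=2, v≡7 (mod 13); (12|13)=+1, (7|13)=-1; sign (−1)^0·+1^2·-1^3 = -1.
(a,b)_5: α=1, u≡2; β=1, v≡3 (mod 5); (2|5)=-1, (3|5)=-1; sign (−1)^0·-1^1·-1^1 = +1.
(a,b)_11: α=6, u≡2; β=4, v≡2 (mod 11); (2|11)=-1, (2|11)=-1; sign (−1)^0·-1^4·-1^6 = +1.
(a,b)_37: α=3, u≡21; β=2, v≡15 (mod 37); (21|37)=+1, (15|37)=-1; sign (−1)^0·+1^2·-1^3 = -1.
(a,b)_∞: sgn(2729682215)=+, sgn(-5675015)=−, so +1.
(a,b)_3: α=-2, u≡2; β=-2, v≡1 (mod 3); (2|3)=-1, (1|3)=+1; sign (−1)^0·-1^-2·+1^-2 = +1.
(a,b)_41: α=1, u≡35; β=1, v≡40 (mod 41); (35|41)=-1, (40|41)=+1; sign (−1)^0·-1^1·+1^1 = -1.
(a,b)_31: α=1, u≡2; β=1, v≡21 (mod 31); (2|31)=+1, (21|31)=-1; sign (−1)^1·+1^1·-1^1 = +1.
(a,b)_47: α=1, u≡26; β=1, v≡20 (mod 47); (26|47)=-1, (20|47)=-1; sign (−1)^1·-1^1·-1^1 = -1.
(a,b)_2: α=-16, β=-8; u≡7, v≡1 (mod 8); ε(u)ε(v)=1·0, αω(v)=-16·0, βω(u)=-8·0; sum ≡ 0  ⇒  +1.
Ram(2729682215, -5675015) = {13, 37, 41, 47}; no ℚ_13-point on the conic.

[13, 37, 41, 47]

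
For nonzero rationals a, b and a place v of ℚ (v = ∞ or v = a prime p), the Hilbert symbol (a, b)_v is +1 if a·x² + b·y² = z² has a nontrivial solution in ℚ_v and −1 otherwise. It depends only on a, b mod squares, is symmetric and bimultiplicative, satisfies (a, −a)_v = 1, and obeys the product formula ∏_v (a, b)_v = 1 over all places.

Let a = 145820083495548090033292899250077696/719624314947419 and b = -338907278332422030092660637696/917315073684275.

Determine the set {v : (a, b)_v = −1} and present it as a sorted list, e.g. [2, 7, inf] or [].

[17, 29]

(a, b) ≡ (9139234, -9889) mod (ℚ^×)²; places V = {2, 3, 5, 7, 11, 13, 17, 19, 23, 29, 31, ∞}.
(a,b)_29: α=-1, u≡2; β=-1, v≡13 (mod 29); (2|29)=-1, (13|29)=+1; sign (−1)^0·-1^-1·+1^-1 = -1.
(a,b)_11: α=4, u≡1; β=3, v≡5 (mod 11); (1|11)=+1, (5|11)=+1; sign (−1)^0·+1^3·+1^4 = +1.
(a,b)_3: α=4, u≡1; β=2, v≡2 (mod 3); (1|3)=+1, (2|3)=-1; sign (−1)^0·+1^2·-1^4 = +1.
(a,b)_31: α=-5, u≡18; β=-3, v≡23 (mod 31); (18|31)=+1, (23|31)=-1; sign (−1)^1·+1^-3·-1^-5 = +1.
(a,b)_17: α=11, u≡3; β=8, v≡5 (mod 17); (3|17)=-1, (5|17)=-1; sign (−1)^0·-1^8·-1^11 = -1.
(a,b)_2: α=27, β=28; u≡1, v≡7 (mod 8); ε(u)ε(v)=0·1, αω(v)=27·0, βω(u)=28·0; sum ≡ 0  ⇒  +1.
(a,b)_7: α=-4, u≡3; β=-6, v≡2 (mod 7); (3|7)=-1, (2|7)=+1; sign (−1)^0·-1^-6·+1^-4 = +1.
(a,b)_5: α=0, u≡4; β=-2, v≡4 (mod 5); (4|5)=+1, (4|5)=+1; sign (−1)^0·+1^-2·+1^0 = +1.
(a,b)_13: α=3, u≡9; β=4, v≡10 (mod 13); (9|13)=+1, (10|13)=+1; sign (−1)^0·+1^4·+1^3 = +1.
(a,b)_23: α=3, u≡11; β=2, v≡18 (mod 23); (11|23)=-1, (18|23)=+1; sign (−1)^0·-1^2·+1^3 = +1.
(a,b)_∞: sgn(9139234)=+, sgn(-9889)=−, so +1.
(a,b)_19: α=-2, u≡5; β=-2, v≡2 (mod 19); (5|19)=+1, (2|19)=-1; sign (−1)^0·+1^-2·-1^-2 = +1.
(9139234, -9889 / ℚ) ramifies at {17, 29}: a division algebra.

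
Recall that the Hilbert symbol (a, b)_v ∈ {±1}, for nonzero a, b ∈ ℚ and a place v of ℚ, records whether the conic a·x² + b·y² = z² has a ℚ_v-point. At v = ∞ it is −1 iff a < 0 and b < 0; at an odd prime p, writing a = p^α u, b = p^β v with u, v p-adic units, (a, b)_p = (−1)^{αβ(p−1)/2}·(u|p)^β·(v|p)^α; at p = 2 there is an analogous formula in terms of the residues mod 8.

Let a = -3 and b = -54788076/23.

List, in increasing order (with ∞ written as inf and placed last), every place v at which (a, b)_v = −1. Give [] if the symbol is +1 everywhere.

[17, 23, 29, inf]

(a, b) ≡ (-3, -79373) mod (ℚ^×)²; places V = {2, 3, 7, 17, 23, 29, ∞}.
(a,b)_∞: sgn(-3)=−, sgn(-79373)=−, so -1.
(a,b)_7: α=0, u≡4; β=3, v≡4 (mod 7); (4|7)=+1, (4|7)=+1; sign (−1)^0·+1^3·+1^0 = +1.
(a,b)_2: α=0, β=2; u≡5, v≡3 (mod 8); ε(u)ε(v)=0·1, αω(v)=0·1, βω(u)=2·1; sum ≡ 0  ⇒  +1.
(a,b)_23: α=0, u≡20; β=-1, v≡17 (mod 23); (20|23)=-1, (17|23)=-1; sign (−1)^0·-1^-1·-1^0 = -1.
(a,b)_3: α=1, u≡2; β=4, v≡1 (mod 3); (2|3)=-1, (1|3)=+1; sign (−1)^0·-1^4·+1^1 = +1.
(a,b)_17: α=0, u≡14; β=1, v≡11 (mod 17); (14|17)=-1, (11|17)=-1; sign (−1)^0·-1^1·-1^0 = -1.
(a,b)_29: α=0, u≡26; β=1, v≡21 (mod 29); (26|29)=-1, (21|29)=-1; sign (−1)^0·-1^1·-1^0 = -1.
Ram(-3, -79373) = {17, 23, 29, ∞}; no ℚ_17-point on the conic.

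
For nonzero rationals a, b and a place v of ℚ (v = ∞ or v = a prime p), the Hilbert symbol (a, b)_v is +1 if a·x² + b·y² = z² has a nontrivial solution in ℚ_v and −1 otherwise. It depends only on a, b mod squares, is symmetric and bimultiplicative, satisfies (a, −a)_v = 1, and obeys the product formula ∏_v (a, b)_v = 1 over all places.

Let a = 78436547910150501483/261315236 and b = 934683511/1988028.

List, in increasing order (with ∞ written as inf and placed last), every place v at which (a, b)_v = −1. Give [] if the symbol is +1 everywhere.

[3, 7]

Mod squares: a ≡ 483, b ≡ 713. Check v ∈ {∞, 2, 3, 7, 13, 17, 19, 23, 31}.
v=17: a=17^6·(≡5), b=17^4·(≡4) mod 17; (5|17)=-1, (4|17)=+1; (−1)^{6·4·8}·(-1)^4·(+1)^6 = +1.
v=31: a=31^4·(≡19), b=31^1·(≡23) mod 31; (19|31)=+1, (23|31)=-1; (−1)^{4·1·15}·(+1)^1·(-1)^4 = +1.
v=7: a=7^-5·(≡6), b=7^-4·(≡3) mod 7; (6|7)=-1, (3|7)=-1; (−1)^{-5·-4·3}·(-1)^-4·(-1)^-5 = -1.
v=19: a=19^4·(≡14), b=19^2·(≡2) mod 19; (14|19)=-1, (2|19)=-1; (−1)^{4·2·9}·(-1)^2·(-1)^4 = +1.
v=23: a=23^-1·(≡10), b=23^-1·(≡6) mod 23; (10|23)=-1, (6|23)=+1; (−1)^{-1·-1·11}·(-1)^-1·(+1)^-1 = +1.
v=3: a=3^3·(≡2), b=3^-2·(≡2) mod 3; (2|3)=-1, (2|3)=-1; (−1)^{3·-2·1}·(-1)^-2·(-1)^3 = -1.
v=∞: 483 > 0 and 713 > 0  ⇒  (a,b)_∞ = +1.
v=13: a=13^-2·(≡2), b=13^0·(≡7) mod 13; (2|13)=-1, (7|13)=-1; (−1)^{-2·0·6}·(-1)^0·(-1)^-2 = +1.
v=2: v_2(a)=-2, v_2(b)=-2; units ≡ 3, 1 (mod 8); ε·ε+αω+βω = 1·0+-2·0+-2·1 ≡ 0  ⇒  (a,b)_2 = +1.
Ram(483, 713) = {3, 7}; no ℚ_3-point on the conic.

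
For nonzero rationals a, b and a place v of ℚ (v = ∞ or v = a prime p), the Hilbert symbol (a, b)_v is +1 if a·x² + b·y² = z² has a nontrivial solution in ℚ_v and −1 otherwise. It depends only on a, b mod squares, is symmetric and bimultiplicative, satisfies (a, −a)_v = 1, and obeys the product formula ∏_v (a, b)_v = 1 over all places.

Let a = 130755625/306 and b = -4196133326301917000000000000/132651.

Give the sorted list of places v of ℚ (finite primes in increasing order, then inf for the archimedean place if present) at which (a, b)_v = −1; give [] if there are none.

[7, 11]

Mod squares: a ≡ 58786, b ≡ -3927. Check v ∈ {∞, 2, 3, 5, 7, 11, 13, 17, 19}.
v=17: a=17^-1·(≡6), b=17^-3·(≡6) mod 17; (6|17)=-1, (6|17)=-1; (−1)^{-1·-3·8}·(-1)^-3·(-1)^-1 = +1.
v=19: a=19^1·(≡9), b=19^4·(≡6) mod 19; (9|19)=+1, (6|19)=+1; (−1)^{1·4·9}·(+1)^4·(+1)^1 = +1.
v=2: v_2(a)=-1, v_2(b)=12; units ≡ 1, 1 (mod 8); ε·ε+αω+βω = 0·0+-1·0+12·0 ≡ 0  ⇒  (a,b)_2 = +1.
v=3: a=3^-2·(≡1), b=3^-3·(≡2) mod 3; (1|3)=+1, (2|3)=-1; (−1)^{-2·-3·1}·(+1)^-3·(-1)^-2 = +1.
v=13: a=13^1·(≡11), b=13^4·(≡12) mod 13; (11|13)=-1, (12|13)=+1; (−1)^{1·4·6}·(-1)^4·(+1)^1 = +1.
v=∞: 58786 > 0 and -3927 < 0  ⇒  (a,b)_∞ = +1.
v=7: a=7^1·(≡3), b=7^1·(≡3) mod 7; (3|7)=-1, (3|7)=-1; (−1)^{1·1·3}·(-1)^1·(-1)^1 = -1.
v=5: a=5^4·(≡4), b=5^12·(≡3) mod 5; (4|5)=+1, (3|5)=-1; (−1)^{4·12·2}·(+1)^12·(-1)^4 = +1.
v=11: a=11^2·(≡2), b=11^5·(≡7) mod 11; (2|11)=-1, (7|11)=-1; (−1)^{2·5·5}·(-1)^5·(-1)^2 = -1.
|Ram(58786, -3927)| = 2, even; anisotropic at {7, 11}.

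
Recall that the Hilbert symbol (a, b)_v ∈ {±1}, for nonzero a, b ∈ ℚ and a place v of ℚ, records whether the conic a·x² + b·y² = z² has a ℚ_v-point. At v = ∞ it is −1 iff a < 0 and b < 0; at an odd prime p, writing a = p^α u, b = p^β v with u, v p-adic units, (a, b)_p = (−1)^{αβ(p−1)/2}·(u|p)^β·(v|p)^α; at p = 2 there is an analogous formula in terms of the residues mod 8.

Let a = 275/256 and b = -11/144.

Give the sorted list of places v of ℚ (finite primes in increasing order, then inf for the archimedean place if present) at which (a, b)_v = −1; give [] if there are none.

(a, b) ≡ (11, -11) mod (ℚ^×)²; places V = {2, 3, 5, 11, ∞}.
(a,b)_11: α=1, u≡1; β=1, v≡10 (mod 11); (1|11)=+1, (10|11)=-1; sign (−1)^1·+1^1·-1^1 = +1.
(a,b)_2: α=-8, β=-4; u≡3, v≡5 (mod 8); ε(u)ε(v)=1·0, αω(v)=-8·1, βω(u)=-4·1; sum ≡ 0  ⇒  +1.
(a,b)_3: α=0, u≡2; β=-2, v≡1 (mod 3); (2|3)=-1, (1|3)=+1; sign (−1)^0·-1^-2·+1^0 = +1.
(a,b)_∞: sgn(11)=+, sgn(-11)=−, so +1.
(a,b)_5: α=2, u≡1; β=0, v≡1 (mod 5); (1|5)=+1, (1|5)=+1; sign (−1)^0·+1^0·+1^2 = +1.
Every local symbol is +1, so the conic 11·x² + -11·y² = z² has ℚ_v-points for all v and hence a ℚ-point; (a, b / ℚ) ≅ M_2(ℚ).

[]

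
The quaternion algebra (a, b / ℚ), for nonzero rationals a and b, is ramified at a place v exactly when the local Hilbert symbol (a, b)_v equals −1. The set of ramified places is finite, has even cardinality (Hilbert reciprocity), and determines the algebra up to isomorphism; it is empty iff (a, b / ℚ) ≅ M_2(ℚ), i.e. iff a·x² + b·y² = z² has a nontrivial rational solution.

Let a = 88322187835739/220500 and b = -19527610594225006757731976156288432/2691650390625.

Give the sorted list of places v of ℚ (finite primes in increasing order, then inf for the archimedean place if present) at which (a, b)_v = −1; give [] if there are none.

(a, b) ≡ (12021295, -8987) mod (ℚ^×)²; places V = {2, 3, 5, 7, 11, 13, 17, 19, 23, 29, 43, ∞}.
(a,b)_11: α=3, u≡2; β=11, v≡7 (mod 11); (2|11)=-1, (7|11)=-1; sign (−1)^1·-1^11·-1^3 = -1.
(a,b)_5: α=-3, u≡1; β=-14, v≡3 (mod 5); (1|5)=+1, (3|5)=-1; sign (−1)^0·+1^-14·-1^-3 = -1.
(a,b)_23: α=1, u≡12; β=2, v≡4 (mod 23); (12|23)=+1, (4|23)=+1; sign (−1)^0·+1^2·+1^1 = +1.
(a,b)_29: α=2, u≡12; β=2, v≡14 (mod 29); (12|29)=-1, (14|29)=-1; sign (−1)^0·-1^2·-1^2 = +1.
(a,b)_∞: sgn(12021295)=+, sgn(-8987)=−, so +1.
(a,b)_43: α=1, u≡30; β=3, v≡25 (mod 43); (30|43)=-1, (25|43)=+1; sign (−1)^1·-1^3·+1^1 = +1.
(a,b)_17: α=1, u≡12; β=2, v≡7 (mod 17); (12|17)=-1, (7|17)=-1; sign (−1)^0·-1^2·-1^1 = -1.
(a,b)_7: α=-2, u≡3; β=-2, v≡2 (mod 7); (3|7)=-1, (2|7)=+1; sign (−1)^0·-1^-2·+1^-2 = +1.
(a,b)_2: α=-2, β=4; u≡7, v≡5 (mod 8); ε(u)ε(v)=1·0, αω(v)=-2·1, βω(u)=4·0; sum ≡ 0  ⇒  +1.
(a,b)_19: α=2, u≡12; β=5, v≡10 (mod 19); (12|19)=-1, (10|19)=-1; sign (−1)^0·-1^5·-1^2 = -1.
(a,b)_3: α=-2, u≡1; β=-2, v≡1 (mod 3); (1|3)=+1, (1|3)=+1; sign (−1)^0·+1^-2·+1^-2 = +1.
(a,b)_13: α=1, u≡12; β=2, v≡12 (mod 13); (12|13)=+1, (12|13)=+1; sign (−1)^0·+1^2·+1^1 = +1.
|Ram(12021295, -8987)| = 4, even; anisotropic at {5, 11, 17, 19}.

[5, 11, 17, 19]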